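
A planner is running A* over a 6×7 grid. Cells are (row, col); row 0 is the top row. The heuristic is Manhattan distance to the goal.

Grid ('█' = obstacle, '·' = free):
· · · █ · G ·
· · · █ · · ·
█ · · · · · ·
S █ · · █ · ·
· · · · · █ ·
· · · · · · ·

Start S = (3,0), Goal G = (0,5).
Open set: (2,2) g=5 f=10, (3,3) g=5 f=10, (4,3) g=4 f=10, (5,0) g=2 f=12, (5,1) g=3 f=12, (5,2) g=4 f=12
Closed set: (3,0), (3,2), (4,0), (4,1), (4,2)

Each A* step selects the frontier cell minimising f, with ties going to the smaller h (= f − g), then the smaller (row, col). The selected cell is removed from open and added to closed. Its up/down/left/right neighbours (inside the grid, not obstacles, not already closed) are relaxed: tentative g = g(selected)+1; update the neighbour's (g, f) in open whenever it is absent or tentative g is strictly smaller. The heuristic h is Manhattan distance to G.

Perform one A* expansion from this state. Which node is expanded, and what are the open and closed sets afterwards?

step 1: expand (2,2) (f=10, h=5) → closed; open now [(1,2) g=6 f=10, (2,1) g=6 f=12, (2,3) g=6 f=10, (3,3) g=5 f=10, (4,3) g=4 f=10, (5,0) g=2 f=12, (5,1) g=3 f=12, (5,2) g=4 f=12]

expanded=(2,2); open=[(1,2) g=6 f=10, (2,1) g=6 f=12, (2,3) g=6 f=10, (3,3) g=5 f=10, (4,3) g=4 f=10, (5,0) g=2 f=12, (5,1) g=3 f=12, (5,2) g=4 f=12]; closed=[(2,2), (3,0), (3,2), (4,0), (4,1), (4,2)]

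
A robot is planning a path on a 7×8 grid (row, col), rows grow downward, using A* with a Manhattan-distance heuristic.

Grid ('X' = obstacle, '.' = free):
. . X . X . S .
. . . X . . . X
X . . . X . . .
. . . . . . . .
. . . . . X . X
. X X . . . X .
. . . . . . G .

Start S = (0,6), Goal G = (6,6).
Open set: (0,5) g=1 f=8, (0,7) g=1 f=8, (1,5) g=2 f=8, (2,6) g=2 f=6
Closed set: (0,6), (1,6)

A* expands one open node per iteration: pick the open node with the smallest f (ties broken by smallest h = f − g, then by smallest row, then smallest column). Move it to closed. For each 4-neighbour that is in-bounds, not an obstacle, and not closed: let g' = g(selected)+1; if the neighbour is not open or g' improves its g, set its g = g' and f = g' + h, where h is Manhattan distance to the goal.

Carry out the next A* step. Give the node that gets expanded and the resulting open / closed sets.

expanded=(2,6); open=[(0,5) g=1 f=8, (0,7) g=1 f=8, (1,5) g=2 f=8, (2,5) g=3 f=8, (2,7) g=3 f=8, (3,6) g=3 f=6]; closed=[(0,6), (1,6), (2,6)]

step 1: expand (2,6) (f=6, h=4) → closed; open now [(0,5) g=1 f=8, (0,7) g=1 f=8, (1,5) g=2 f=8, (2,5) g=3 f=8, (2,7) g=3 f=8, (3,6) g=3 f=6]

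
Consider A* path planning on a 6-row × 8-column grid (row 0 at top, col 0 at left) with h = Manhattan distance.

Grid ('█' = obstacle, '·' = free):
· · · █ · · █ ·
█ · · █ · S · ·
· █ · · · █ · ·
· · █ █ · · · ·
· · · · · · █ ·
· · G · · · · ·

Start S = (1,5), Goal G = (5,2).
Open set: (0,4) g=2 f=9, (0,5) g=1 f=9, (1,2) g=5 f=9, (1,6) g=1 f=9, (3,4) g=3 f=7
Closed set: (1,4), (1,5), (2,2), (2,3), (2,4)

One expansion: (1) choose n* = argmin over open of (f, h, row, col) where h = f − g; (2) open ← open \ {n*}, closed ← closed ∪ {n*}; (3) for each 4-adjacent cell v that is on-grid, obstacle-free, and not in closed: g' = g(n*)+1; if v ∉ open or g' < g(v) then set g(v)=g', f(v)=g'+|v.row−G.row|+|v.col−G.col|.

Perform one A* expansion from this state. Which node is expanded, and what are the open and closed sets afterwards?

expanded=(3,4); open=[(0,4) g=2 f=9, (0,5) g=1 f=9, (1,2) g=5 f=9, (1,6) g=1 f=9, (3,5) g=4 f=9, (4,4) g=4 f=7]; closed=[(1,4), (1,5), (2,2), (2,3), (2,4), (3,4)]

step 1: expand (3,4) (f=7, h=4) → closed; open now [(0,4) g=2 f=9, (0,5) g=1 f=9, (1,2) g=5 f=9, (1,6) g=1 f=9, (3,5) g=4 f=9, (4,4) g=4 f=7]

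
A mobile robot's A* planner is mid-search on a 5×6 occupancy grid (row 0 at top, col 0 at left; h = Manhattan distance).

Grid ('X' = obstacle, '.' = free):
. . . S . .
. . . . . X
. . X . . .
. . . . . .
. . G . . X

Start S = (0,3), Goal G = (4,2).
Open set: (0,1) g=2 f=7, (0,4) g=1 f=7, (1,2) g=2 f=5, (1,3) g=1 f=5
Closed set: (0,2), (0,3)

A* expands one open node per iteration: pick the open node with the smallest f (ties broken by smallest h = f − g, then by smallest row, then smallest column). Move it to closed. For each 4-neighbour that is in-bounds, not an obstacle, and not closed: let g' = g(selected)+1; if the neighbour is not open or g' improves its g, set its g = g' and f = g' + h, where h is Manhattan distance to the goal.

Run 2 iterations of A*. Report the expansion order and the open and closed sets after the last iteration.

order=[(1,2) → (1,3)]; open=[(0,1) g=2 f=7, (0,4) g=1 f=7, (1,1) g=3 f=7, (1,4) g=2 f=7, (2,3) g=2 f=5]; closed=[(0,2), (0,3), (1,2), (1,3)]

step 1: expand (1,2) (f=5, h=3) → closed; open now [(0,1) g=2 f=7, (0,4) g=1 f=7, (1,1) g=3 f=7, (1,3) g=1 f=5]
step 2: expand (1,3) (f=5, h=4) → closed; open now [(0,1) g=2 f=7, (0,4) g=1 f=7, (1,1) g=3 f=7, (1,4) g=2 f=7, (2,3) g=2 f=5]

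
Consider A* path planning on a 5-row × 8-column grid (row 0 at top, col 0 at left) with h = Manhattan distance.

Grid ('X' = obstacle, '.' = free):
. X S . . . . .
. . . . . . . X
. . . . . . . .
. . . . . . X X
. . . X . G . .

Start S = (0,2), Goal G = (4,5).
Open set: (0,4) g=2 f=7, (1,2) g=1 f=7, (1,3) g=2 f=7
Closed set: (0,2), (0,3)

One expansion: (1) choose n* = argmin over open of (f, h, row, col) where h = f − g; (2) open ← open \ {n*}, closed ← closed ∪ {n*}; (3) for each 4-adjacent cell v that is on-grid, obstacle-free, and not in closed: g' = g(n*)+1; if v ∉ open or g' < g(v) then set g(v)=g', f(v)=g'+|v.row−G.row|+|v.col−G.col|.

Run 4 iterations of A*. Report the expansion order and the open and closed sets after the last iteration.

order=[(0,4) → (0,5) → (1,5) → (2,5)]; open=[(0,6) g=4 f=9, (1,2) g=1 f=7, (1,3) g=2 f=7, (1,4) g=3 f=7, (1,6) g=5 f=9, (2,4) g=6 f=9, (2,6) g=6 f=9, (3,5) g=6 f=7]; closed=[(0,2), (0,3), (0,4), (0,5), (1,5), (2,5)]

step 1: expand (0,4) (f=7, h=5) → closed; open now [(0,5) g=3 f=7, (1,2) g=1 f=7, (1,3) g=2 f=7, (1,4) g=3 f=7]
step 2: expand (0,5) (f=7, h=4) → closed; open now [(0,6) g=4 f=9, (1,2) g=1 f=7, (1,3) g=2 f=7, (1,4) g=3 f=7, (1,5) g=4 f=7]
step 3: expand (1,5) (f=7, h=3) → closed; open now [(0,6) g=4 f=9, (1,2) g=1 f=7, (1,3) g=2 f=7, (1,4) g=3 f=7, (1,6) g=5 f=9, (2,5) g=5 f=7]
step 4: expand (2,5) (f=7, h=2) → closed; open now [(0,6) g=4 f=9, (1,2) g=1 f=7, (1,3) g=2 f=7, (1,4) g=3 f=7, (1,6) g=5 f=9, (2,4) g=6 f=9, (2,6) g=6 f=9, (3,5) g=6 f=7]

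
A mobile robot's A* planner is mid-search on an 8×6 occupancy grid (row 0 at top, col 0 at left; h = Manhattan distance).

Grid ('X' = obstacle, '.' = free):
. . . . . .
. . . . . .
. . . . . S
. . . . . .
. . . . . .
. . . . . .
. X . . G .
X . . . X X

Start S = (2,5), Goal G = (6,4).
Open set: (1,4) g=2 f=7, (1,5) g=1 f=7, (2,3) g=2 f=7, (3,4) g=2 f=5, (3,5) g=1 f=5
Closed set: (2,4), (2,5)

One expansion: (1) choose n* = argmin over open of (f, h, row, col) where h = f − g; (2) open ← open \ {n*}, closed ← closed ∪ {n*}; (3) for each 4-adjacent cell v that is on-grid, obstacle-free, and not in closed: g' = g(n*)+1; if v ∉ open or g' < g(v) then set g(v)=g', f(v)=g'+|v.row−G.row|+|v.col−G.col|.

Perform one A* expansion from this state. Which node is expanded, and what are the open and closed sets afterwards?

expanded=(3,4); open=[(1,4) g=2 f=7, (1,5) g=1 f=7, (2,3) g=2 f=7, (3,3) g=3 f=7, (3,5) g=1 f=5, (4,4) g=3 f=5]; closed=[(2,4), (2,5), (3,4)]

step 1: expand (3,4) (f=5, h=3) → closed; open now [(1,4) g=2 f=7, (1,5) g=1 f=7, (2,3) g=2 f=7, (3,3) g=3 f=7, (3,5) g=1 f=5, (4,4) g=3 f=5]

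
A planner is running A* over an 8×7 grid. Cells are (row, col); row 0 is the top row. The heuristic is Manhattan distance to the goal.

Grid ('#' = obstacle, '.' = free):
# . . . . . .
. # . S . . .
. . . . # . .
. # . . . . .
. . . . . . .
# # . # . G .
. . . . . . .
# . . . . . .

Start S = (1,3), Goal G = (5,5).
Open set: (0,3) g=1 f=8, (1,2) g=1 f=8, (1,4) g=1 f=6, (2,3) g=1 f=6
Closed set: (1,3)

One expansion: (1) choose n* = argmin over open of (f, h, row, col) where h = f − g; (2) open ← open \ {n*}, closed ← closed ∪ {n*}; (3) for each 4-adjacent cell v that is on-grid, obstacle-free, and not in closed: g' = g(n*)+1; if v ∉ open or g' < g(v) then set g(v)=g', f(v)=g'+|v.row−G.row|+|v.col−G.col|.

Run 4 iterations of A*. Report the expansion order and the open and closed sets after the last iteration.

step 1: expand (1,4) (f=6, h=5) → closed; open now [(0,3) g=1 f=8, (0,4) g=2 f=8, (1,2) g=1 f=8, (1,5) g=2 f=6, (2,3) g=1 f=6]
step 2: expand (1,5) (f=6, h=4) → closed; open now [(0,3) g=1 f=8, (0,4) g=2 f=8, (0,5) g=3 f=8, (1,2) g=1 f=8, (1,6) g=3 f=8, (2,3) g=1 f=6, (2,5) g=3 f=6]
step 3: expand (2,5) (f=6, h=3) → closed; open now [(0,3) g=1 f=8, (0,4) g=2 f=8, (0,5) g=3 f=8, (1,2) g=1 f=8, (1,6) g=3 f=8, (2,3) g=1 f=6, (2,6) g=4 f=8, (3,5) g=4 f=6]
step 4: expand (3,5) (f=6, h=2) → closed; open now [(0,3) g=1 f=8, (0,4) g=2 f=8, (0,5) g=3 f=8, (1,2) g=1 f=8, (1,6) g=3 f=8, (2,3) g=1 f=6, (2,6) g=4 f=8, (3,4) g=5 f=8, (3,6) g=5 f=8, (4,5) g=5 f=6]

order=[(1,4) → (1,5) → (2,5) → (3,5)]; open=[(0,3) g=1 f=8, (0,4) g=2 f=8, (0,5) g=3 f=8, (1,2) g=1 f=8, (1,6) g=3 f=8, (2,3) g=1 f=6, (2,6) g=4 f=8, (3,4) g=5 f=8, (3,6) g=5 f=8, (4,5) g=5 f=6]; closed=[(1,3), (1,4), (1,5), (2,5), (3,5)]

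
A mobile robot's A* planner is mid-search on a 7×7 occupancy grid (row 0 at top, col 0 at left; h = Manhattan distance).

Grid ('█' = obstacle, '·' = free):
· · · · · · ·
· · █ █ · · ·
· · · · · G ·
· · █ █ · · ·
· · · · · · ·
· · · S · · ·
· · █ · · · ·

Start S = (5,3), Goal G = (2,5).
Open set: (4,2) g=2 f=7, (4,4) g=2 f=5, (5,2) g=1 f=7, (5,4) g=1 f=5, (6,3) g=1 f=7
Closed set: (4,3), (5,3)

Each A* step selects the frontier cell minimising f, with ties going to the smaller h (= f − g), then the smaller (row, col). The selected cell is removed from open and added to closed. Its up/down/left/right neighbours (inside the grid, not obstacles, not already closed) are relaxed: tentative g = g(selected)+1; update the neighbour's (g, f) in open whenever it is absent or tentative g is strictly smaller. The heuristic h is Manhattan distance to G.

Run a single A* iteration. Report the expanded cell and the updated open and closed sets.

step 1: expand (4,4) (f=5, h=3) → closed; open now [(3,4) g=3 f=5, (4,2) g=2 f=7, (4,5) g=3 f=5, (5,2) g=1 f=7, (5,4) g=1 f=5, (6,3) g=1 f=7]

expanded=(4,4); open=[(3,4) g=3 f=5, (4,2) g=2 f=7, (4,5) g=3 f=5, (5,2) g=1 f=7, (5,4) g=1 f=5, (6,3) g=1 f=7]; closed=[(4,3), (4,4), (5,3)]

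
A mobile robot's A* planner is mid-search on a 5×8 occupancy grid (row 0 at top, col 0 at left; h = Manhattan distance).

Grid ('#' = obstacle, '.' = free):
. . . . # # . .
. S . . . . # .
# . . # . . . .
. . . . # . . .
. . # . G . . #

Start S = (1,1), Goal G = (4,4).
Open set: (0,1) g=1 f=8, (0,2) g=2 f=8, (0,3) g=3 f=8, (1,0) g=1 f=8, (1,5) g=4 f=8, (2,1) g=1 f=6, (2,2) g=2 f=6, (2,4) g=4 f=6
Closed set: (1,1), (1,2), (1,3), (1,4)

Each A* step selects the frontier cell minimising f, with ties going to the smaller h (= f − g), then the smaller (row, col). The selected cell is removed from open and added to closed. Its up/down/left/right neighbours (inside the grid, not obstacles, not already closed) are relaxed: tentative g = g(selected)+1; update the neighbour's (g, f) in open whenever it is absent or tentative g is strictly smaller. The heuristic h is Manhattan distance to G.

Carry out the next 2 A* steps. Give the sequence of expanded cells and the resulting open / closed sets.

order=[(2,4) → (2,2)]; open=[(0,1) g=1 f=8, (0,2) g=2 f=8, (0,3) g=3 f=8, (1,0) g=1 f=8, (1,5) g=4 f=8, (2,1) g=1 f=6, (2,5) g=5 f=8, (3,2) g=3 f=6]; closed=[(1,1), (1,2), (1,3), (1,4), (2,2), (2,4)]

step 1: expand (2,4) (f=6, h=2) → closed; open now [(0,1) g=1 f=8, (0,2) g=2 f=8, (0,3) g=3 f=8, (1,0) g=1 f=8, (1,5) g=4 f=8, (2,1) g=1 f=6, (2,2) g=2 f=6, (2,5) g=5 f=8]
step 2: expand (2,2) (f=6, h=4) → closed; open now [(0,1) g=1 f=8, (0,2) g=2 f=8, (0,3) g=3 f=8, (1,0) g=1 f=8, (1,5) g=4 f=8, (2,1) g=1 f=6, (2,5) g=5 f=8, (3,2) g=3 f=6]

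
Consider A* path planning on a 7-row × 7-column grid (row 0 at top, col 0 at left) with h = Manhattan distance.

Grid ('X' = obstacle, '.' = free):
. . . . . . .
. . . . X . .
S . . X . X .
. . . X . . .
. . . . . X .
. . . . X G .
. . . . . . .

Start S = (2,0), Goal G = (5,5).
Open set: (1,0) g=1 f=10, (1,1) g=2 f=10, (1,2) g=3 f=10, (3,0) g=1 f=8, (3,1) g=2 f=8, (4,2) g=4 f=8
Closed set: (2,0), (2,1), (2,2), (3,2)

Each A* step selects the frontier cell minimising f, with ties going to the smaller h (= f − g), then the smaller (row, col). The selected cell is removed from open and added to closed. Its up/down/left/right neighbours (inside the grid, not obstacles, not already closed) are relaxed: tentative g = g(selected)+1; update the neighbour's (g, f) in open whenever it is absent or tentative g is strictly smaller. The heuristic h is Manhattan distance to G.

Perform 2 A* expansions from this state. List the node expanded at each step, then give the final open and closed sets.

order=[(4,2) → (4,3)]; open=[(1,0) g=1 f=10, (1,1) g=2 f=10, (1,2) g=3 f=10, (3,0) g=1 f=8, (3,1) g=2 f=8, (4,1) g=5 f=10, (4,4) g=6 f=8, (5,2) g=5 f=8, (5,3) g=6 f=8]; closed=[(2,0), (2,1), (2,2), (3,2), (4,2), (4,3)]

step 1: expand (4,2) (f=8, h=4) → closed; open now [(1,0) g=1 f=10, (1,1) g=2 f=10, (1,2) g=3 f=10, (3,0) g=1 f=8, (3,1) g=2 f=8, (4,1) g=5 f=10, (4,3) g=5 f=8, (5,2) g=5 f=8]
step 2: expand (4,3) (f=8, h=3) → closed; open now [(1,0) g=1 f=10, (1,1) g=2 f=10, (1,2) g=3 f=10, (3,0) g=1 f=8, (3,1) g=2 f=8, (4,1) g=5 f=10, (4,4) g=6 f=8, (5,2) g=5 f=8, (5,3) g=6 f=8]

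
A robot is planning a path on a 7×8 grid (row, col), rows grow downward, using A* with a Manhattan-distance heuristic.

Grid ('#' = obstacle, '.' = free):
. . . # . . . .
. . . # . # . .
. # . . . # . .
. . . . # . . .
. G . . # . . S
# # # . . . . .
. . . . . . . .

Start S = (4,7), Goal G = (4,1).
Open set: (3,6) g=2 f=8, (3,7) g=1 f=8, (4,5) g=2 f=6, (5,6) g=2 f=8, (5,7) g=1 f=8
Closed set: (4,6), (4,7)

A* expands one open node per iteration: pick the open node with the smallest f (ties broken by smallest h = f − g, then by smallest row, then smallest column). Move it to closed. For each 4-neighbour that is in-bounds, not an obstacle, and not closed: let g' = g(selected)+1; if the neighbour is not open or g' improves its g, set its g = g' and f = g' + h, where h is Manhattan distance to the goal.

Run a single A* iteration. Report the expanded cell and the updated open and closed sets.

step 1: expand (4,5) (f=6, h=4) → closed; open now [(3,5) g=3 f=8, (3,6) g=2 f=8, (3,7) g=1 f=8, (5,5) g=3 f=8, (5,6) g=2 f=8, (5,7) g=1 f=8]

expanded=(4,5); open=[(3,5) g=3 f=8, (3,6) g=2 f=8, (3,7) g=1 f=8, (5,5) g=3 f=8, (5,6) g=2 f=8, (5,7) g=1 f=8]; closed=[(4,5), (4,6), (4,7)]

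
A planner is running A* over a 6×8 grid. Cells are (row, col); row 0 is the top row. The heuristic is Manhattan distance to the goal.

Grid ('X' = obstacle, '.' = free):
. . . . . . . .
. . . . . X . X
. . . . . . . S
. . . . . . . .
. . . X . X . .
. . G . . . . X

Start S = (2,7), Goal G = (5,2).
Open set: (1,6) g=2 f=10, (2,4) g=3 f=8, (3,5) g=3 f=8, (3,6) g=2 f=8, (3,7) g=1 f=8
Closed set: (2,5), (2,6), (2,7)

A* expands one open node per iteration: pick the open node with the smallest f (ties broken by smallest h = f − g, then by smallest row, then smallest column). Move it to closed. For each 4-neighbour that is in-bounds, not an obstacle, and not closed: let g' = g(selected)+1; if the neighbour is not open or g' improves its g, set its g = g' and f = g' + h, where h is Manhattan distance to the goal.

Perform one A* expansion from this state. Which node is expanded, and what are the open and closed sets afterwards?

step 1: expand (2,4) (f=8, h=5) → closed; open now [(1,4) g=4 f=10, (1,6) g=2 f=10, (2,3) g=4 f=8, (3,4) g=4 f=8, (3,5) g=3 f=8, (3,6) g=2 f=8, (3,7) g=1 f=8]

expanded=(2,4); open=[(1,4) g=4 f=10, (1,6) g=2 f=10, (2,3) g=4 f=8, (3,4) g=4 f=8, (3,5) g=3 f=8, (3,6) g=2 f=8, (3,7) g=1 f=8]; closed=[(2,4), (2,5), (2,6), (2,7)]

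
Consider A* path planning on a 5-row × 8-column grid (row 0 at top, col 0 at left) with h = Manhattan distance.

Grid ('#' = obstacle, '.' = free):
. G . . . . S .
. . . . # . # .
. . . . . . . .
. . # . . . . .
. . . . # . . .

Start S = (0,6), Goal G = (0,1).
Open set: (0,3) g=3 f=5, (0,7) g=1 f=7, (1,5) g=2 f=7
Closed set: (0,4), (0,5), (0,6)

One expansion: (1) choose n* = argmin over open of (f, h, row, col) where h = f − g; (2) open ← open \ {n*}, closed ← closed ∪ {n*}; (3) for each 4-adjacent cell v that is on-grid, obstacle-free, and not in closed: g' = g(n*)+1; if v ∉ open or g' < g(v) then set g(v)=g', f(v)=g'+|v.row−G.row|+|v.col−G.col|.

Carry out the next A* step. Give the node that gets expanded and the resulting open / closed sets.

step 1: expand (0,3) (f=5, h=2) → closed; open now [(0,2) g=4 f=5, (0,7) g=1 f=7, (1,3) g=4 f=7, (1,5) g=2 f=7]

expanded=(0,3); open=[(0,2) g=4 f=5, (0,7) g=1 f=7, (1,3) g=4 f=7, (1,5) g=2 f=7]; closed=[(0,3), (0,4), (0,5), (0,6)]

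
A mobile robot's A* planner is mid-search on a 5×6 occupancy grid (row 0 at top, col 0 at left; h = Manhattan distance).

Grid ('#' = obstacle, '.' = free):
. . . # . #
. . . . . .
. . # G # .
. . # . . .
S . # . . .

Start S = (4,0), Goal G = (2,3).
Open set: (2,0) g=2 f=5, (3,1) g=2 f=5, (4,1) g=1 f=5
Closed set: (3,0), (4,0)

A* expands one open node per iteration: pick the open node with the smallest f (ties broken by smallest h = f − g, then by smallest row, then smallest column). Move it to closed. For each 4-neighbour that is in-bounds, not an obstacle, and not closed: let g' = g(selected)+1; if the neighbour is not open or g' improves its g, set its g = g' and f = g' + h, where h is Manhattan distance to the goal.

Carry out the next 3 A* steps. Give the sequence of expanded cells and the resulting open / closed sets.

order=[(2,0) → (2,1) → (3,1)]; open=[(1,0) g=3 f=7, (1,1) g=4 f=7, (4,1) g=1 f=5]; closed=[(2,0), (2,1), (3,0), (3,1), (4,0)]

step 1: expand (2,0) (f=5, h=3) → closed; open now [(1,0) g=3 f=7, (2,1) g=3 f=5, (3,1) g=2 f=5, (4,1) g=1 f=5]
step 2: expand (2,1) (f=5, h=2) → closed; open now [(1,0) g=3 f=7, (1,1) g=4 f=7, (3,1) g=2 f=5, (4,1) g=1 f=5]
step 3: expand (3,1) (f=5, h=3) → closed; open now [(1,0) g=3 f=7, (1,1) g=4 f=7, (4,1) g=1 f=5]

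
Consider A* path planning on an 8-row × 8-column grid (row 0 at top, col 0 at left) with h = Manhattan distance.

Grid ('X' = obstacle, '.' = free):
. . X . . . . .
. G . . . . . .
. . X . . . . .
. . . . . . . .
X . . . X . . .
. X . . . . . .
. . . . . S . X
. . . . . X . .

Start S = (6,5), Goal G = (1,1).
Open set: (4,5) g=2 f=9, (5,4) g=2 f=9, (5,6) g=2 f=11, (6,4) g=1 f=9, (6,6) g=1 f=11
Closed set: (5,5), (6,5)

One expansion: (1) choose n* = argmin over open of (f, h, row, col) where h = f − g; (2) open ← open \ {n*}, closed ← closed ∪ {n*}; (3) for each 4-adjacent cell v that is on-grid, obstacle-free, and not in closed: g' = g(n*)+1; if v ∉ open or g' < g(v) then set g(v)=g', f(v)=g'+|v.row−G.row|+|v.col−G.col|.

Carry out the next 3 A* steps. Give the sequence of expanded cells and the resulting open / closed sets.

order=[(4,5) → (3,5) → (2,5)]; open=[(1,5) g=5 f=9, (2,4) g=5 f=9, (2,6) g=5 f=11, (3,4) g=4 f=9, (3,6) g=4 f=11, (4,6) g=3 f=11, (5,4) g=2 f=9, (5,6) g=2 f=11, (6,4) g=1 f=9, (6,6) g=1 f=11]; closed=[(2,5), (3,5), (4,5), (5,5), (6,5)]

step 1: expand (4,5) (f=9, h=7) → closed; open now [(3,5) g=3 f=9, (4,6) g=3 f=11, (5,4) g=2 f=9, (5,6) g=2 f=11, (6,4) g=1 f=9, (6,6) g=1 f=11]
step 2: expand (3,5) (f=9, h=6) → closed; open now [(2,5) g=4 f=9, (3,4) g=4 f=9, (3,6) g=4 f=11, (4,6) g=3 f=11, (5,4) g=2 f=9, (5,6) g=2 f=11, (6,4) g=1 f=9, (6,6) g=1 f=11]
step 3: expand (2,5) (f=9, h=5) → closed; open now [(1,5) g=5 f=9, (2,4) g=5 f=9, (2,6) g=5 f=11, (3,4) g=4 f=9, (3,6) g=4 f=11, (4,6) g=3 f=11, (5,4) g=2 f=9, (5,6) g=2 f=11, (6,4) g=1 f=9, (6,6) g=1 f=11]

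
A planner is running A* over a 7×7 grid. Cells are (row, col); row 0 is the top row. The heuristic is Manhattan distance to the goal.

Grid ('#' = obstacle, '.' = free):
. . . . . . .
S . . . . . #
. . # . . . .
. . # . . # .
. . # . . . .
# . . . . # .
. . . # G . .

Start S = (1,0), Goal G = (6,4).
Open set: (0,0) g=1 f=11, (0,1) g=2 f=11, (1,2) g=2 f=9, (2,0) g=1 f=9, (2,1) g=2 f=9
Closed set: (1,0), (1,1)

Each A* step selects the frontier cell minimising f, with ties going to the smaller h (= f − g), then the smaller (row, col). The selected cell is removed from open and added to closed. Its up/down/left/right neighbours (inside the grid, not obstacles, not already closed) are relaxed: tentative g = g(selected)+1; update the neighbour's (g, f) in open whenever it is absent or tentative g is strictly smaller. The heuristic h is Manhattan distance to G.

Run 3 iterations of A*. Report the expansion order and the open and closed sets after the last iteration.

order=[(1,2) → (1,3) → (1,4)]; open=[(0,0) g=1 f=11, (0,1) g=2 f=11, (0,2) g=3 f=11, (0,3) g=4 f=11, (0,4) g=5 f=11, (1,5) g=5 f=11, (2,0) g=1 f=9, (2,1) g=2 f=9, (2,3) g=4 f=9, (2,4) g=5 f=9]; closed=[(1,0), (1,1), (1,2), (1,3), (1,4)]

step 1: expand (1,2) (f=9, h=7) → closed; open now [(0,0) g=1 f=11, (0,1) g=2 f=11, (0,2) g=3 f=11, (1,3) g=3 f=9, (2,0) g=1 f=9, (2,1) g=2 f=9]
step 2: expand (1,3) (f=9, h=6) → closed; open now [(0,0) g=1 f=11, (0,1) g=2 f=11, (0,2) g=3 f=11, (0,3) g=4 f=11, (1,4) g=4 f=9, (2,0) g=1 f=9, (2,1) g=2 f=9, (2,3) g=4 f=9]
step 3: expand (1,4) (f=9, h=5) → closed; open now [(0,0) g=1 f=11, (0,1) g=2 f=11, (0,2) g=3 f=11, (0,3) g=4 f=11, (0,4) g=5 f=11, (1,5) g=5 f=11, (2,0) g=1 f=9, (2,1) g=2 f=9, (2,3) g=4 f=9, (2,4) g=5 f=9]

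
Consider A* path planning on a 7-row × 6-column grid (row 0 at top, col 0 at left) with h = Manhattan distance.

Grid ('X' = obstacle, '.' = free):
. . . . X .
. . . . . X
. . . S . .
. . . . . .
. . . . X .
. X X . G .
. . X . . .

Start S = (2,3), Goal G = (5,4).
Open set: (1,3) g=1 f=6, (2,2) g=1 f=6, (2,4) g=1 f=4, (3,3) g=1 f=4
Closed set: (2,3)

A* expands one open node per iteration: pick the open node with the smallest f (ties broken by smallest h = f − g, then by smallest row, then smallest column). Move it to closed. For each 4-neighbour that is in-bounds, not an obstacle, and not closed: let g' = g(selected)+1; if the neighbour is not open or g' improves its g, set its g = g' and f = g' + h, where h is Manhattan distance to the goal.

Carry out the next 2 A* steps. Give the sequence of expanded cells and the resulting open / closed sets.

order=[(2,4) → (3,4)]; open=[(1,3) g=1 f=6, (1,4) g=2 f=6, (2,2) g=1 f=6, (2,5) g=2 f=6, (3,3) g=1 f=4, (3,5) g=3 f=6]; closed=[(2,3), (2,4), (3,4)]

step 1: expand (2,4) (f=4, h=3) → closed; open now [(1,3) g=1 f=6, (1,4) g=2 f=6, (2,2) g=1 f=6, (2,5) g=2 f=6, (3,3) g=1 f=4, (3,4) g=2 f=4]
step 2: expand (3,4) (f=4, h=2) → closed; open now [(1,3) g=1 f=6, (1,4) g=2 f=6, (2,2) g=1 f=6, (2,5) g=2 f=6, (3,3) g=1 f=4, (3,5) g=3 f=6]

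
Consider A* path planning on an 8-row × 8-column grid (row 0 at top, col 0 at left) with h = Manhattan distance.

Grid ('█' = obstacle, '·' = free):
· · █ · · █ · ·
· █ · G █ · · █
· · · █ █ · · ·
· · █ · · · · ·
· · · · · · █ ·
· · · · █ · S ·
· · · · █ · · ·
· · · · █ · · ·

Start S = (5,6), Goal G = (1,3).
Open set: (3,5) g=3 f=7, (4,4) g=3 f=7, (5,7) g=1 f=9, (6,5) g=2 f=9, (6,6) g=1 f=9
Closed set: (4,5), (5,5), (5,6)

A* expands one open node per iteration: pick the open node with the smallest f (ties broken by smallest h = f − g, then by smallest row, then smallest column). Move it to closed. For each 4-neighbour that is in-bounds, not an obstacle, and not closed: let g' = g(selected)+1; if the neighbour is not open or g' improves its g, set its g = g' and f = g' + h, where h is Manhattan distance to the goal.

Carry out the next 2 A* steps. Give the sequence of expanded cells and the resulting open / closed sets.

step 1: expand (3,5) (f=7, h=4) → closed; open now [(2,5) g=4 f=7, (3,4) g=4 f=7, (3,6) g=4 f=9, (4,4) g=3 f=7, (5,7) g=1 f=9, (6,5) g=2 f=9, (6,6) g=1 f=9]
step 2: expand (2,5) (f=7, h=3) → closed; open now [(1,5) g=5 f=7, (2,6) g=5 f=9, (3,4) g=4 f=7, (3,6) g=4 f=9, (4,4) g=3 f=7, (5,7) g=1 f=9, (6,5) g=2 f=9, (6,6) g=1 f=9]

order=[(3,5) → (2,5)]; open=[(1,5) g=5 f=7, (2,6) g=5 f=9, (3,4) g=4 f=7, (3,6) g=4 f=9, (4,4) g=3 f=7, (5,7) g=1 f=9, (6,5) g=2 f=9, (6,6) g=1 f=9]; closed=[(2,5), (3,5), (4,5), (5,5), (5,6)]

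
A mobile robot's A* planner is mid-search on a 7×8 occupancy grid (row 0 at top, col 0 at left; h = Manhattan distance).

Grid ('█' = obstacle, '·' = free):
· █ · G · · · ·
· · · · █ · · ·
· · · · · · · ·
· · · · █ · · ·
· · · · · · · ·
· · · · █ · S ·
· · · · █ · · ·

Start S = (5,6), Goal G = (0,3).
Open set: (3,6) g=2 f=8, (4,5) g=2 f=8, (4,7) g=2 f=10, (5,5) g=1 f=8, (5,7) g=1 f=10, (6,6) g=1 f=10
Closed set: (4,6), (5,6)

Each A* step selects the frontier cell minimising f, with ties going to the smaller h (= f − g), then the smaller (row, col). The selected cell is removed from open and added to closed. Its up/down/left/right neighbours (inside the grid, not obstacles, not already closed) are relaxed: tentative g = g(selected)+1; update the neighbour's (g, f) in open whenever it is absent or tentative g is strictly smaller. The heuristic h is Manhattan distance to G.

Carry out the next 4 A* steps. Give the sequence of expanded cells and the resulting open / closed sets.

step 1: expand (3,6) (f=8, h=6) → closed; open now [(2,6) g=3 f=8, (3,5) g=3 f=8, (3,7) g=3 f=10, (4,5) g=2 f=8, (4,7) g=2 f=10, (5,5) g=1 f=8, (5,7) g=1 f=10, (6,6) g=1 f=10]
step 2: expand (2,6) (f=8, h=5) → closed; open now [(1,6) g=4 f=8, (2,5) g=4 f=8, (2,7) g=4 f=10, (3,5) g=3 f=8, (3,7) g=3 f=10, (4,5) g=2 f=8, (4,7) g=2 f=10, (5,5) g=1 f=8, (5,7) g=1 f=10, (6,6) g=1 f=10]
step 3: expand (1,6) (f=8, h=4) → closed; open now [(0,6) g=5 f=8, (1,5) g=5 f=8, (1,7) g=5 f=10, (2,5) g=4 f=8, (2,7) g=4 f=10, (3,5) g=3 f=8, (3,7) g=3 f=10, (4,5) g=2 f=8, (4,7) g=2 f=10, (5,5) g=1 f=8, (5,7) g=1 f=10, (6,6) g=1 f=10]
step 4: expand (0,6) (f=8, h=3) → closed; open now [(0,5) g=6 f=8, (0,7) g=6 f=10, (1,5) g=5 f=8, (1,7) g=5 f=10, (2,5) g=4 f=8, (2,7) g=4 f=10, (3,5) g=3 f=8, (3,7) g=3 f=10, (4,5) g=2 f=8, (4,7) g=2 f=10, (5,5) g=1 f=8, (5,7) g=1 f=10, (6,6) g=1 f=10]

order=[(3,6) → (2,6) → (1,6) → (0,6)]; open=[(0,5) g=6 f=8, (0,7) g=6 f=10, (1,5) g=5 f=8, (1,7) g=5 f=10, (2,5) g=4 f=8, (2,7) g=4 f=10, (3,5) g=3 f=8, (3,7) g=3 f=10, (4,5) g=2 f=8, (4,7) g=2 f=10, (5,5) g=1 f=8, (5,7) g=1 f=10, (6,6) g=1 f=10]; closed=[(0,6), (1,6), (2,6), (3,6), (4,6), (5,6)]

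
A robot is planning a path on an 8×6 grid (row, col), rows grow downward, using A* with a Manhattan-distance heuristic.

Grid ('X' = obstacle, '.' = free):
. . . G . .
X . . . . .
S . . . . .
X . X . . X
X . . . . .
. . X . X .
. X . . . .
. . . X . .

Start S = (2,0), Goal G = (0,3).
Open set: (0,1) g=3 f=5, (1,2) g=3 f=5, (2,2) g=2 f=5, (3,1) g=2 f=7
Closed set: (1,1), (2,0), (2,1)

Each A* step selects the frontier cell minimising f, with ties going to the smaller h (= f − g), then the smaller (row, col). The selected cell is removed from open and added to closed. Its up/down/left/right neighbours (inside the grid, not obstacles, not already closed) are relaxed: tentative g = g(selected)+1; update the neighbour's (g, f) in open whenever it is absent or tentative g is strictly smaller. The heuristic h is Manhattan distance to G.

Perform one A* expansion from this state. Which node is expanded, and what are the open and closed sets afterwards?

step 1: expand (0,1) (f=5, h=2) → closed; open now [(0,0) g=4 f=7, (0,2) g=4 f=5, (1,2) g=3 f=5, (2,2) g=2 f=5, (3,1) g=2 f=7]

expanded=(0,1); open=[(0,0) g=4 f=7, (0,2) g=4 f=5, (1,2) g=3 f=5, (2,2) g=2 f=5, (3,1) g=2 f=7]; closed=[(0,1), (1,1), (2,0), (2,1)]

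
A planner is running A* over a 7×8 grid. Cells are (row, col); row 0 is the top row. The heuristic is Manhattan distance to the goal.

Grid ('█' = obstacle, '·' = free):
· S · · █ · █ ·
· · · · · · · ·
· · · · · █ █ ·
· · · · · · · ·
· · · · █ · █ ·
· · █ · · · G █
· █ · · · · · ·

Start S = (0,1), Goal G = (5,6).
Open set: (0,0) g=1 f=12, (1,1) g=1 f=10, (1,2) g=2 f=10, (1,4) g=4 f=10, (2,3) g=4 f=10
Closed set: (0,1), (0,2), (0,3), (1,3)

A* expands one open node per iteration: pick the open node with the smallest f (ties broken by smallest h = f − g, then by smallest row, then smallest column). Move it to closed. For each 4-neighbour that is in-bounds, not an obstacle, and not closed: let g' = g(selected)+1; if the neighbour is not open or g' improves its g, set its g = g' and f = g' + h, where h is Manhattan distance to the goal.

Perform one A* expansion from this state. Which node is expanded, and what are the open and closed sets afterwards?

step 1: expand (1,4) (f=10, h=6) → closed; open now [(0,0) g=1 f=12, (1,1) g=1 f=10, (1,2) g=2 f=10, (1,5) g=5 f=10, (2,3) g=4 f=10, (2,4) g=5 f=10]

expanded=(1,4); open=[(0,0) g=1 f=12, (1,1) g=1 f=10, (1,2) g=2 f=10, (1,5) g=5 f=10, (2,3) g=4 f=10, (2,4) g=5 f=10]; closed=[(0,1), (0,2), (0,3), (1,3), (1,4)]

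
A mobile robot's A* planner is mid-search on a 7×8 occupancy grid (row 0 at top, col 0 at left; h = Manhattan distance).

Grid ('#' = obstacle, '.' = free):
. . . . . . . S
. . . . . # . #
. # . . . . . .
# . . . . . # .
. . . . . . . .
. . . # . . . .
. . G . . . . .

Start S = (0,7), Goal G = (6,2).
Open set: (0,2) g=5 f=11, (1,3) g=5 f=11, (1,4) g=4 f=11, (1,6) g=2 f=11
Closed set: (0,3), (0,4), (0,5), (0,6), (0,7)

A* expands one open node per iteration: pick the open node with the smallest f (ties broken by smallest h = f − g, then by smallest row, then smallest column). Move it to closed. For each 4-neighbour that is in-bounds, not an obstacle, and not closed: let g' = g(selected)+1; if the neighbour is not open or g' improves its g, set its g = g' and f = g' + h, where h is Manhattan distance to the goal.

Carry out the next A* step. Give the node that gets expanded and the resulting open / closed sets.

step 1: expand (0,2) (f=11, h=6) → closed; open now [(0,1) g=6 f=13, (1,2) g=6 f=11, (1,3) g=5 f=11, (1,4) g=4 f=11, (1,6) g=2 f=11]

expanded=(0,2); open=[(0,1) g=6 f=13, (1,2) g=6 f=11, (1,3) g=5 f=11, (1,4) g=4 f=11, (1,6) g=2 f=11]; closed=[(0,2), (0,3), (0,4), (0,5), (0,6), (0,7)]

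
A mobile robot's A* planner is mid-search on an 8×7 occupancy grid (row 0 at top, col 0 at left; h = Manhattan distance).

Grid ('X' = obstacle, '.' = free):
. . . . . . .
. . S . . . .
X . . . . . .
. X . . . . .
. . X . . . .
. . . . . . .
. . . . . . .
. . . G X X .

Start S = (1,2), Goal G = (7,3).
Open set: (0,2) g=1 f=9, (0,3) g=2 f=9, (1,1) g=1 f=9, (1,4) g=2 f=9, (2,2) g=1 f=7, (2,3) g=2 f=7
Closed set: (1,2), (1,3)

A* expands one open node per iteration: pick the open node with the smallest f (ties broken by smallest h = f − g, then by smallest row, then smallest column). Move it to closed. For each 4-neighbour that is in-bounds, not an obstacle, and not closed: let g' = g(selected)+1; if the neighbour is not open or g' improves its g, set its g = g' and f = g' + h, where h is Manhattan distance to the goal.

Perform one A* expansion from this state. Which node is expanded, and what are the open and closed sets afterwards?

expanded=(2,3); open=[(0,2) g=1 f=9, (0,3) g=2 f=9, (1,1) g=1 f=9, (1,4) g=2 f=9, (2,2) g=1 f=7, (2,4) g=3 f=9, (3,3) g=3 f=7]; closed=[(1,2), (1,3), (2,3)]

step 1: expand (2,3) (f=7, h=5) → closed; open now [(0,2) g=1 f=9, (0,3) g=2 f=9, (1,1) g=1 f=9, (1,4) g=2 f=9, (2,2) g=1 f=7, (2,4) g=3 f=9, (3,3) g=3 f=7]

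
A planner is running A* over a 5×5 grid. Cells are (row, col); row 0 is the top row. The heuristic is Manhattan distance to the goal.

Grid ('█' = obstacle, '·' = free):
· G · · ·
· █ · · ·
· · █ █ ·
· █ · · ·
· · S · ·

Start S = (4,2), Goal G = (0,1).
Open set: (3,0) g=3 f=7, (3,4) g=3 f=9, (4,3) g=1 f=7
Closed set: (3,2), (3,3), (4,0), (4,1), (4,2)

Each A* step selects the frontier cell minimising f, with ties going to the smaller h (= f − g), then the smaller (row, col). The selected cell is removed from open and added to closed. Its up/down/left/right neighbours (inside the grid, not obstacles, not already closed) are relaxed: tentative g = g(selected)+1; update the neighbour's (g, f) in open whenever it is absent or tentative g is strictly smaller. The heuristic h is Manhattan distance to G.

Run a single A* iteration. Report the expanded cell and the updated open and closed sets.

step 1: expand (3,0) (f=7, h=4) → closed; open now [(2,0) g=4 f=7, (3,4) g=3 f=9, (4,3) g=1 f=7]

expanded=(3,0); open=[(2,0) g=4 f=7, (3,4) g=3 f=9, (4,3) g=1 f=7]; closed=[(3,0), (3,2), (3,3), (4,0), (4,1), (4,2)]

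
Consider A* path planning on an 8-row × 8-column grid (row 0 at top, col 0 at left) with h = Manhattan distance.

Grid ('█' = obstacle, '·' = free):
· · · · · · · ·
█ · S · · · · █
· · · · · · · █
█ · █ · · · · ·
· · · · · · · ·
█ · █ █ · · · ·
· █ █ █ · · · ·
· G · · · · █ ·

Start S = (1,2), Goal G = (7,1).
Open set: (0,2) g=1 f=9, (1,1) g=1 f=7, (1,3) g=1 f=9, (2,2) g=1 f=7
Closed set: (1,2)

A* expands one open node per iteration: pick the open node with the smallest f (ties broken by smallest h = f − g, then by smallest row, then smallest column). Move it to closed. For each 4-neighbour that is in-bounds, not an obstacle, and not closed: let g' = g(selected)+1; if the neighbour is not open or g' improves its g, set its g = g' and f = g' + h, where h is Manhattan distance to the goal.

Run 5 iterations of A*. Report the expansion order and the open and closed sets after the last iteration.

step 1: expand (1,1) (f=7, h=6) → closed; open now [(0,1) g=2 f=9, (0,2) g=1 f=9, (1,3) g=1 f=9, (2,1) g=2 f=7, (2,2) g=1 f=7]
step 2: expand (2,1) (f=7, h=5) → closed; open now [(0,1) g=2 f=9, (0,2) g=1 f=9, (1,3) g=1 f=9, (2,0) g=3 f=9, (2,2) g=1 f=7, (3,1) g=3 f=7]
step 3: expand (3,1) (f=7, h=4) → closed; open now [(0,1) g=2 f=9, (0,2) g=1 f=9, (1,3) g=1 f=9, (2,0) g=3 f=9, (2,2) g=1 f=7, (4,1) g=4 f=7]
step 4: expand (4,1) (f=7, h=3) → closed; open now [(0,1) g=2 f=9, (0,2) g=1 f=9, (1,3) g=1 f=9, (2,0) g=3 f=9, (2,2) g=1 f=7, (4,0) g=5 f=9, (4,2) g=5 f=9, (5,1) g=5 f=7]
step 5: expand (5,1) (f=7, h=2) → closed; open now [(0,1) g=2 f=9, (0,2) g=1 f=9, (1,3) g=1 f=9, (2,0) g=3 f=9, (2,2) g=1 f=7, (4,0) g=5 f=9, (4,2) g=5 f=9]

order=[(1,1) → (2,1) → (3,1) → (4,1) → (5,1)]; open=[(0,1) g=2 f=9, (0,2) g=1 f=9, (1,3) g=1 f=9, (2,0) g=3 f=9, (2,2) g=1 f=7, (4,0) g=5 f=9, (4,2) g=5 f=9]; closed=[(1,1), (1,2), (2,1), (3,1), (4,1), (5,1)]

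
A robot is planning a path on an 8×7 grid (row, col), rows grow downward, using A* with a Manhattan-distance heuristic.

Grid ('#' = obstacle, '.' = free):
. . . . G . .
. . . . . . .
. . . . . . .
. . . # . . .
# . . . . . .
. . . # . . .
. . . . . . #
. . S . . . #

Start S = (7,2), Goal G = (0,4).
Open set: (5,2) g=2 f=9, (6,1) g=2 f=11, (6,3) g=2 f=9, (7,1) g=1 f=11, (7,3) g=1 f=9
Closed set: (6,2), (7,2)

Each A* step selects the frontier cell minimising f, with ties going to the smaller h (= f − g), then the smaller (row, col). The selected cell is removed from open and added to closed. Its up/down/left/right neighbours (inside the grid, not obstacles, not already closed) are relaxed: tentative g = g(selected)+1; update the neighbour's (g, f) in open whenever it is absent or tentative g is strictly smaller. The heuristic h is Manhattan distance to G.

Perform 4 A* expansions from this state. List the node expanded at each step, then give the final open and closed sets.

step 1: expand (5,2) (f=9, h=7) → closed; open now [(4,2) g=3 f=9, (5,1) g=3 f=11, (6,1) g=2 f=11, (6,3) g=2 f=9, (7,1) g=1 f=11, (7,3) g=1 f=9]
step 2: expand (4,2) (f=9, h=6) → closed; open now [(3,2) g=4 f=9, (4,1) g=4 f=11, (4,3) g=4 f=9, (5,1) g=3 f=11, (6,1) g=2 f=11, (6,3) g=2 f=9, (7,1) g=1 f=11, (7,3) g=1 f=9]
step 3: expand (3,2) (f=9, h=5) → closed; open now [(2,2) g=5 f=9, (3,1) g=5 f=11, (4,1) g=4 f=11, (4,3) g=4 f=9, (5,1) g=3 f=11, (6,1) g=2 f=11, (6,3) g=2 f=9, (7,1) g=1 f=11, (7,3) g=1 f=9]
step 4: expand (2,2) (f=9, h=4) → closed; open now [(1,2) g=6 f=9, (2,1) g=6 f=11, (2,3) g=6 f=9, (3,1) g=5 f=11, (4,1) g=4 f=11, (4,3) g=4 f=9, (5,1) g=3 f=11, (6,1) g=2 f=11, (6,3) g=2 f=9, (7,1) g=1 f=11, (7,3) g=1 f=9]

order=[(5,2) → (4,2) → (3,2) → (2,2)]; open=[(1,2) g=6 f=9, (2,1) g=6 f=11, (2,3) g=6 f=9, (3,1) g=5 f=11, (4,1) g=4 f=11, (4,3) g=4 f=9, (5,1) g=3 f=11, (6,1) g=2 f=11, (6,3) g=2 f=9, (7,1) g=1 f=11, (7,3) g=1 f=9]; closed=[(2,2), (3,2), (4,2), (5,2), (6,2), (7,2)]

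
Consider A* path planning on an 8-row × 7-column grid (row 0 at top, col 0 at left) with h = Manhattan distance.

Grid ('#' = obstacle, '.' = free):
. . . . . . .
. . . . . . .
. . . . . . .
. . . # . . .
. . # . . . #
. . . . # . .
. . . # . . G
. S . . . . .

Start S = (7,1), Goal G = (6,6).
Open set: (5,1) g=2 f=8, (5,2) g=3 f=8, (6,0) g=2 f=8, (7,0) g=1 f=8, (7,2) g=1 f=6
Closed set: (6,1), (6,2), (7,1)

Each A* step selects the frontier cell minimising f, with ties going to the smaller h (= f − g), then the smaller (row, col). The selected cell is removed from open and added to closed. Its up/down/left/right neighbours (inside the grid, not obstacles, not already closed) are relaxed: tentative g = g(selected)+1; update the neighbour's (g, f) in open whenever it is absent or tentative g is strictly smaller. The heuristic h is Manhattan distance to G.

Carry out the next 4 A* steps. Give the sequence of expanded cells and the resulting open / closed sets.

step 1: expand (7,2) (f=6, h=5) → closed; open now [(5,1) g=2 f=8, (5,2) g=3 f=8, (6,0) g=2 f=8, (7,0) g=1 f=8, (7,3) g=2 f=6]
step 2: expand (7,3) (f=6, h=4) → closed; open now [(5,1) g=2 f=8, (5,2) g=3 f=8, (6,0) g=2 f=8, (7,0) g=1 f=8, (7,4) g=3 f=6]
step 3: expand (7,4) (f=6, h=3) → closed; open now [(5,1) g=2 f=8, (5,2) g=3 f=8, (6,0) g=2 f=8, (6,4) g=4 f=6, (7,0) g=1 f=8, (7,5) g=4 f=6]
step 4: expand (6,4) (f=6, h=2) → closed; open now [(5,1) g=2 f=8, (5,2) g=3 f=8, (6,0) g=2 f=8, (6,5) g=5 f=6, (7,0) g=1 f=8, (7,5) g=4 f=6]

order=[(7,2) → (7,3) → (7,4) → (6,4)]; open=[(5,1) g=2 f=8, (5,2) g=3 f=8, (6,0) g=2 f=8, (6,5) g=5 f=6, (7,0) g=1 f=8, (7,5) g=4 f=6]; closed=[(6,1), (6,2), (6,4), (7,1), (7,2), (7,3), (7,4)]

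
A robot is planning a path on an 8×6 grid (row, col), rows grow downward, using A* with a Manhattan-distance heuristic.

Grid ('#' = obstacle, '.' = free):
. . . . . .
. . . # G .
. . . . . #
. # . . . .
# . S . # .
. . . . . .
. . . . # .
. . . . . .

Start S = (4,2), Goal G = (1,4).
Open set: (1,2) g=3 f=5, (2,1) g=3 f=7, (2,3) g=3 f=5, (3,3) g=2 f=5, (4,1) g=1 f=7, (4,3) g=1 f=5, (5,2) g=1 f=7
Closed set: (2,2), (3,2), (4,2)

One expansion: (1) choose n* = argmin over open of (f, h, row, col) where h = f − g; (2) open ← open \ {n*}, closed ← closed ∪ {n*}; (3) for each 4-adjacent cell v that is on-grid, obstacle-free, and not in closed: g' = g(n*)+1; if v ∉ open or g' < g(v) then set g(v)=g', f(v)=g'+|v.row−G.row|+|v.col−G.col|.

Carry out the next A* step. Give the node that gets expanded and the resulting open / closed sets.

expanded=(1,2); open=[(0,2) g=4 f=7, (1,1) g=4 f=7, (2,1) g=3 f=7, (2,3) g=3 f=5, (3,3) g=2 f=5, (4,1) g=1 f=7, (4,3) g=1 f=5, (5,2) g=1 f=7]; closed=[(1,2), (2,2), (3,2), (4,2)]

step 1: expand (1,2) (f=5, h=2) → closed; open now [(0,2) g=4 f=7, (1,1) g=4 f=7, (2,1) g=3 f=7, (2,3) g=3 f=5, (3,3) g=2 f=5, (4,1) g=1 f=7, (4,3) g=1 f=5, (5,2) g=1 f=7]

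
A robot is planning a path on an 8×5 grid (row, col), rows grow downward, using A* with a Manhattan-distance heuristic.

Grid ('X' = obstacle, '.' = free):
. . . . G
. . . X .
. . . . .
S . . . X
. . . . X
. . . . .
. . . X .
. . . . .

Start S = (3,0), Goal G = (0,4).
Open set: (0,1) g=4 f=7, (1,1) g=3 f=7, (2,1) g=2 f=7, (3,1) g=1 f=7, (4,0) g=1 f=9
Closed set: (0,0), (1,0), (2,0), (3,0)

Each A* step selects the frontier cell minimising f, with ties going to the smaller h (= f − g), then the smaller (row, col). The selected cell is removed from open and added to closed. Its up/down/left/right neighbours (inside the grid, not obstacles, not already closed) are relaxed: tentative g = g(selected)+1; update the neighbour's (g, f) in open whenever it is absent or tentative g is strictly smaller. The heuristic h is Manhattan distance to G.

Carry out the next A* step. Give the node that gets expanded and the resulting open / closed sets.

expanded=(0,1); open=[(0,2) g=5 f=7, (1,1) g=3 f=7, (2,1) g=2 f=7, (3,1) g=1 f=7, (4,0) g=1 f=9]; closed=[(0,0), (0,1), (1,0), (2,0), (3,0)]

step 1: expand (0,1) (f=7, h=3) → closed; open now [(0,2) g=5 f=7, (1,1) g=3 f=7, (2,1) g=2 f=7, (3,1) g=1 f=7, (4,0) g=1 f=9]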